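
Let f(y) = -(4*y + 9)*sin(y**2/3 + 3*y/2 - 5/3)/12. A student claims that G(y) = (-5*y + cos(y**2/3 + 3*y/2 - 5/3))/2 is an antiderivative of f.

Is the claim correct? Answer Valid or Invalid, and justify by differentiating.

d/dy[G] = -y*sin(y**2/3 + 3*y/2 - 5/3)/3 - 3*sin(y**2/3 + 3*y/2 - 5/3)/4 - 5/2
d/dy[G] - f(y) = -5/2 != 0.

Invalid: d/dy[G] - f = -5/2, which is not 0.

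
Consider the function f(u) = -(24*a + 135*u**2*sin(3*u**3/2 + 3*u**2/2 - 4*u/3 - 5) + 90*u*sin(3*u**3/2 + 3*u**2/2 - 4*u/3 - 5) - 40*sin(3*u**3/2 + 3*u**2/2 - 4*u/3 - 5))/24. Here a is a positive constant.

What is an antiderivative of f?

An antiderivative is F(u) = -a*u + 5*cos(3*u**3/2 + 3*u**2/2 - 4*u/3 - 5)/4.

A candidate is checked by its d/du: the result must match f(u).
Check: d/du[-a*u + 5*cos(3*u**3/2 + 3*u**2/2 - 4*u/3 - 5)/4] = -a - 45*u**2*sin(3*u**3/2 + 3*u**2/2 - 4*u/3 - 5)/8 - 15*u*sin(3*u**3/2 + 3*u**2/2 - 4*u/3 - 5)/4 + 5*sin(3*u**3/2 + 3*u**2/2 - 4*u/3 - 5)/3, which equals f(u).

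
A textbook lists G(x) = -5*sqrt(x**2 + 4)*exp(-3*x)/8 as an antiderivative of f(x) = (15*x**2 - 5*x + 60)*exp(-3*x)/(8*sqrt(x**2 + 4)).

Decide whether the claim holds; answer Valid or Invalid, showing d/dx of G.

d/dx[G] = (15*x**2 - 5*x + 60)*exp(-3*x)/(8*sqrt(x**2 + 4))
This equals f(x) exactly, so the claim holds.

Valid. The derivative of G reproduces f.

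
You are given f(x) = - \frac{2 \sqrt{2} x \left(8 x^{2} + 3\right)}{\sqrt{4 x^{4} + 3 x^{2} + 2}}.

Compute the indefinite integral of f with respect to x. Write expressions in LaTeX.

f matches the chain-rule pattern g'(h)*h' with inner function h(x) = 2 x^{4} + \frac{3 x^{2}}{2} + 1; substituting u = h(x) collapses the integral.
Check: d/dx[- 4 \sqrt{2 x^{4} + \frac{3 x^{2}}{2} + 1}] = \frac{- 16 \sqrt{2} x^{3} - 6 \sqrt{2} x}{\sqrt{4 x^{4} + 3 x^{2} + 2}}, which equals f(x).

F(x) = - 4 \sqrt{2 x^{4} + \frac{3 x^{2}}{2} + 1} + C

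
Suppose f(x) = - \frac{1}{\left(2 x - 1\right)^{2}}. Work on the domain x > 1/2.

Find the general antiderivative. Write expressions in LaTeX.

Since d/dx undoes antidifferentiation here, F'(x) = f(x) is required of F(x).
Check: d/dx[\frac{1}{2 \left(2 x - 1\right)}] = - \frac{1}{4 x^{2} - 4 x + 1}, which equals f(x).

F(x) = \frac{1}{2 \left(2 x - 1\right)} + C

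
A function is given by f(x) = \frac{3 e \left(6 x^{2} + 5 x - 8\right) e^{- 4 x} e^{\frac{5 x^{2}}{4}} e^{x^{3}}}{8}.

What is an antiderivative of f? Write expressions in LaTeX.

The substitution u = x^{3} + \frac{5 x^{2}}{4} - 4 x + 1 works: f is exactly (dF/du)*(du/dx) for that inner function.
Check: d/dx[\frac{3 e e^{- 4 x} e^{\frac{5 x^{2}}{4}} e^{x^{3}}}{4}] = \frac{\left(18 e x^{2} e^{\frac{5 x^{2}}{4}} e^{x^{3}} + 15 e x e^{\frac{5 x^{2}}{4}} e^{x^{3}} - 24 e e^{\frac{5 x^{2}}{4}} e^{x^{3}}\right) e^{- 4 x}}{8}, which equals f(x).

An antiderivative is F(x) = \frac{3 e e^{- 4 x} e^{\frac{5 x^{2}}{4}} e^{x^{3}}}{4}.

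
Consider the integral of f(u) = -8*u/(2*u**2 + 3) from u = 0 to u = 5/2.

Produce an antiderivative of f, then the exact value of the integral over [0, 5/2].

Antiderivative: F(u) = -2*log(2*u**2 + 3); value = -2*log(31) + 2*log(6)

The substitution w = 4*u**2 + 6 works: f is exactly (dF/dw)*(dw/du) for that inner function.
F(u) = -2*log(2*u**2 + 3) is an antiderivative of f.
Check: d/du[-2*log(2*u**2 + 3)] = -8*u/(2*u**2 + 3) = f(u).
F(5/2) = -2*log(31/2); F(0) = -2*log(3).
Integral = F(5/2) - F(0) = -2*log(31) + 2*log(6).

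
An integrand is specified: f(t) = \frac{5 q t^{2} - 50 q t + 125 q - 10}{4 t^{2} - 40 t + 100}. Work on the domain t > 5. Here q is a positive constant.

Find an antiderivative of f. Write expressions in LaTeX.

For F(t) to be correct the identity F'(t) - f(t) = 0 must hold.
Check: d/dt[\frac{5 q t^{2} - 25 q t + 10}{4 t - 20}] = \frac{5 q t^{2} - 50 q t + 125 q - 10}{4 t^{2} - 40 t + 100} = f(t).

An antiderivative is F(t) = \frac{5 q t^{2} - 25 q t + 10}{4 t - 20}.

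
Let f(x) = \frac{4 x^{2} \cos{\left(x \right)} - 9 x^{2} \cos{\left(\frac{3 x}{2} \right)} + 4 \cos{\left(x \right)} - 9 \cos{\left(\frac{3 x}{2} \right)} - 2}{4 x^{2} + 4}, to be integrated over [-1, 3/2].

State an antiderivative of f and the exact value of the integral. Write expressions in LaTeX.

Antiderivative: F(x) = \sin{\left(x \right)} - \frac{3 \sin{\left(\frac{3 x}{2} \right)}}{2} - \frac{\operatorname{atan}{\left(x \right)}}{2}; value = - \frac{3 \sin{\left(\frac{9}{4} \right)}}{2} - \frac{\sin{\left(\frac{3}{2} \right)}}{2} - \frac{\operatorname{atan}{\left(\frac{3}{2} \right)}}{2} - \frac{\pi}{8} + \sin{\left(1 \right)}

Any candidate F(x) must reproduce f(x) exactly when differentiated.
F(x) = \sin{\left(x \right)} - \frac{3 \sin{\left(\frac{3 x}{2} \right)}}{2} - \frac{\operatorname{atan}{\left(x \right)}}{2} is an antiderivative of f.
Check: d/dx[\sin{\left(x \right)} - \frac{3 \sin{\left(\frac{3 x}{2} \right)}}{2} - \frac{\operatorname{atan}{\left(x \right)}}{2}] = \frac{4 x^{2} \cos{\left(x \right)} - 9 x^{2} \cos{\left(\frac{3 x}{2} \right)} + 4 \cos{\left(x \right)} - 9 \cos{\left(\frac{3 x}{2} \right)} - 2}{4 x^{2} + 4} = f(x).
F(3/2) = - \frac{3 \sin{\left(\frac{9}{4} \right)}}{2} - \frac{\operatorname{atan}{\left(\frac{3}{2} \right)}}{2} + \sin{\left(\frac{3}{2} \right)}; F(-1) = - \sin{\left(1 \right)} + \frac{\pi}{8} + \frac{3 \sin{\left(\frac{3}{2} \right)}}{2}.
Integral = F(3/2) - F(-1) = - \frac{3 \sin{\left(\frac{9}{4} \right)}}{2} - \frac{\sin{\left(\frac{3}{2} \right)}}{2} - \frac{\operatorname{atan}{\left(\frac{3}{2} \right)}}{2} - \frac{\pi}{8} + \sin{\left(1 \right)}.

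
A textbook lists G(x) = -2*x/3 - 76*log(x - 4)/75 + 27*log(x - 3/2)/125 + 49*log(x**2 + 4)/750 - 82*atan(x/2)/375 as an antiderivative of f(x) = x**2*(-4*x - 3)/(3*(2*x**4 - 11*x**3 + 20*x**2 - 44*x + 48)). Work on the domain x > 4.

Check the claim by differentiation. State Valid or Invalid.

Invalid: d/dx[G] - f = -2/3, which is not 0.

d/dx[G] = (-4*x**4 + 18*x**3 - 43*x**2 + 88*x - 96)/(6*x**4 - 33*x**3 + 60*x**2 - 132*x + 144)
d/dx[G] - f(x) = -2/3 != 0.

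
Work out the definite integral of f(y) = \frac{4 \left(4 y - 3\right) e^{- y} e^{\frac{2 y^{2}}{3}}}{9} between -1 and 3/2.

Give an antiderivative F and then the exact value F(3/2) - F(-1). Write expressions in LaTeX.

f matches the chain-rule pattern g'(h)*h' with inner function h(y) = \frac{2 y^{2}}{3} - y; substituting u = h(y) collapses the integral.
F(y) = \frac{4 e^{- y} e^{\frac{2 y^{2}}{3}}}{3} is an antiderivative of f.
Check: d/dy[\frac{4 e^{- y} e^{\frac{2 y^{2}}{3}}}{3}] = \frac{\left(16 y e^{\frac{2 y^{2}}{3}} - 12 e^{\frac{2 y^{2}}{3}}\right) e^{- y}}{9}, which equals f(y).
F(3/2) = \frac{4}{3}; F(-1) = \frac{4 e^{\frac{5}{3}}}{3}.
Integral = F(3/2) - F(-1) = \frac{4}{3} - \frac{4 e^{\frac{5}{3}}}{3}.

Antiderivative: F(y) = \frac{4 e^{- y} e^{\frac{2 y^{2}}{3}}}{3}; value = \frac{4}{3} - \frac{4 e^{\frac{5}{3}}}{3}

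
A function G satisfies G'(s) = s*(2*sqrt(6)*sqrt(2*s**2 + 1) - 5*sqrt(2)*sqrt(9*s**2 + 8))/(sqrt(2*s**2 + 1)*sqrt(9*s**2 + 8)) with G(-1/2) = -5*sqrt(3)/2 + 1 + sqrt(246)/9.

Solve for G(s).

G(s) = -(45*sqrt(2)*sqrt(2*s**2 + 1) - 4*sqrt(6)*sqrt(9*s**2 + 8) - 18)/18

A candidate passes only if d/ds[G] lands on the given G'(s) exactly.
A general antiderivative is 4*sqrt(3*s**2/2 + 4/3)/3 - 5*sqrt(4*s**2 + 2)/2 + C.
The condition gives C = -5*sqrt(3)/2 + 1 + sqrt(246)/9 - (-5*sqrt(3)/2 + sqrt(246)/9) = 1.
So G(s) = -(45*sqrt(2)*sqrt(2*s**2 + 1) - 4*sqrt(6)*sqrt(9*s**2 + 8) - 18)/18.
Check: d/ds[-(45*sqrt(2)*sqrt(2*s**2 + 1) - 4*sqrt(6)*sqrt(9*s**2 + 8) - 18)/18] = (2*sqrt(6)*s*sqrt(2*s**2 + 1) - 5*sqrt(2)*s*sqrt(9*s**2 + 8))/(sqrt(2*s**2 + 1)*sqrt(9*s**2 + 8)), which equals G'(s).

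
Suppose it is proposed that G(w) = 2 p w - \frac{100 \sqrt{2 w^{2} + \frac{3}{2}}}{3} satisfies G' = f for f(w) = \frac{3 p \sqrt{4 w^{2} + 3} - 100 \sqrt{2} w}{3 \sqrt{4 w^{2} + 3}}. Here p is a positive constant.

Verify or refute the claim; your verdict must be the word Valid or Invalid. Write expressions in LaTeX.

Invalid: d/dw[G] - f = \frac{3 p \sqrt{4 w^{2} + 3} - 100 \sqrt{2} w}{3 \sqrt{4 w^{2} + 3}}, which is not 0.

d/dw[G] = \frac{6 p \sqrt{4 w^{2} + 3} - 200 \sqrt{2} w}{3 \sqrt{4 w^{2} + 3}}
d/dw[G] - f(w) = \frac{3 p \sqrt{4 w^{2} + 3} - 100 \sqrt{2} w}{3 \sqrt{4 w^{2} + 3}} != 0.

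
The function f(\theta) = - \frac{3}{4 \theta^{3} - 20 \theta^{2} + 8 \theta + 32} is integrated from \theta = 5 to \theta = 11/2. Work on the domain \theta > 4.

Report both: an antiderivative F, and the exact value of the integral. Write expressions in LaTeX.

Factor the denominator (4 \left(\theta - 4\right) \left(\theta - 2\right) \left(\theta + 1\right)) and decompose: f = - \frac{1}{20 \left(\theta + 1\right)} + \frac{1}{8 \left(\theta - 2\right)} - \frac{3}{40 \left(\theta - 4\right)}; each piece integrates to a log, atan, or power term.
F(\theta) = - \frac{3 \log{\left(\theta - 4 \right)}}{40} + \frac{\log{\left(\theta - 2 \right)}}{8} - \frac{\log{\left(\theta + 1 \right)}}{20} is an antiderivative of f.
Check: d/d\theta[- \frac{3 \log{\left(\theta - 4 \right)}}{40} + \frac{\log{\left(\theta - 2 \right)}}{8} - \frac{\log{\left(\theta + 1 \right)}}{20}] = - \frac{3}{4 \theta^{3} - 20 \theta^{2} + 8 \theta + 32} = f(\theta).
F(11/2) = - \frac{\log{\left(\frac{13}{2} \right)}}{20} - \frac{3 \log{\left(\frac{3}{2} \right)}}{40} + \frac{\log{\left(\frac{7}{2} \right)}}{8}; F(5) = - \frac{\log{\left(6 \right)}}{20} + \frac{\log{\left(3 \right)}}{8}.
Integral = F(11/2) - F(5) = - \frac{\log{\left(3 \right)}}{8} - \frac{\log{\left(\frac{13}{2} \right)}}{20} - \frac{3 \log{\left(\frac{3}{2} \right)}}{40} + \frac{\log{\left(6 \right)}}{20} + \frac{\log{\left(\frac{7}{2} \right)}}{8}.

Antiderivative: F(\theta) = - \frac{3 \log{\left(\theta - 4 \right)}}{40} + \frac{\log{\left(\theta - 2 \right)}}{8} - \frac{\log{\left(\theta + 1 \right)}}{20}; value = - \frac{\log{\left(3 \right)}}{8} - \frac{\log{\left(\frac{13}{2} \right)}}{20} - \frac{3 \log{\left(\frac{3}{2} \right)}}{40} + \frac{\log{\left(6 \right)}}{20} + \frac{\log{\left(\frac{7}{2} \right)}}{8}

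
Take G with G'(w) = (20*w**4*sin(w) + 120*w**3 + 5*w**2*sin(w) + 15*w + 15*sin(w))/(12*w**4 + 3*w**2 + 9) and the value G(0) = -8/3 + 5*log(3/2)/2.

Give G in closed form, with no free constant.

G(w) = 5*log(2*w**4 + w**2/2 + 3/2)/2 - 5*cos(w)/3 - 1

A candidate passes only if d/dw[G] lands on the given G'(w) exactly.
A general antiderivative is 5*log(2*w**4 + w**2/2 + 3/2)/2 - 5*cos(w)/3 + C.
The condition gives C = -8/3 + 5*log(3/2)/2 - (-5/3 + 5*log(3/2)/2) = -1.
So G(w) = 5*log(2*w**4 + w**2/2 + 3/2)/2 - 5*cos(w)/3 - 1.
Check: d/dw[5*log(2*w**4 + w**2/2 + 3/2)/2 - 5*cos(w)/3 - 1] = (20*w**4*sin(w) + 120*w**3 + 5*w**2*sin(w) + 15*w + 15*sin(w))/(12*w**4 + 3*w**2 + 9) = G'(w).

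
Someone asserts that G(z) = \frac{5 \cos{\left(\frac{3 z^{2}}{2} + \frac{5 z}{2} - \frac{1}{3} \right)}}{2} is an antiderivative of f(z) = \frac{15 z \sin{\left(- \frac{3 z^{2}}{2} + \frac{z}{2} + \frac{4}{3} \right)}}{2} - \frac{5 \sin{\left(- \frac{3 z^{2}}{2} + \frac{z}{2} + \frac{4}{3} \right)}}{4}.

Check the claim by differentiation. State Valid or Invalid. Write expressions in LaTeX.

Invalid: d/dz[G] - f = - \frac{15 z \sin{\left(- \frac{3 z^{2}}{2} + \frac{z}{2} + \frac{4}{3} \right)}}{2} - \frac{15 z \sin{\left(\frac{3 z^{2}}{2} + \frac{5 z}{2} - \frac{1}{3} \right)}}{2} + \frac{5 \sin{\left(- \frac{3 z^{2}}{2} + \frac{z}{2} + \frac{4}{3} \right)}}{4} - \frac{25 \sin{\left(\frac{3 z^{2}}{2} + \frac{5 z}{2} - \frac{1}{3} \right)}}{4}, which is not 0.

d/dz[G] = - \frac{15 z \sin{\left(\frac{3 z^{2}}{2} + \frac{5 z}{2} - \frac{1}{3} \right)}}{2} - \frac{25 \sin{\left(\frac{3 z^{2}}{2} + \frac{5 z}{2} - \frac{1}{3} \right)}}{4}
d/dz[G] - f(z) = - \frac{15 z \sin{\left(- \frac{3 z^{2}}{2} + \frac{z}{2} + \frac{4}{3} \right)}}{2} - \frac{15 z \sin{\left(\frac{3 z^{2}}{2} + \frac{5 z}{2} - \frac{1}{3} \right)}}{2} + \frac{5 \sin{\left(- \frac{3 z^{2}}{2} + \frac{z}{2} + \frac{4}{3} \right)}}{4} - \frac{25 \sin{\left(\frac{3 z^{2}}{2} + \frac{5 z}{2} - \frac{1}{3} \right)}}{4} != 0.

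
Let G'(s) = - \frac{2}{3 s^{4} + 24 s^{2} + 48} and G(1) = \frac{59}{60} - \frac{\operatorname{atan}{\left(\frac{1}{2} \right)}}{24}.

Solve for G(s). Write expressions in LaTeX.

Differentiate the proposed G(s) back; it has to land on the given G'(s).
A general antiderivative is - \frac{2 s}{24 s^{2} + 96} - \frac{\operatorname{atan}{\left(\frac{s}{2} \right)}}{24} + C.
The condition gives C = \frac{59}{60} - \frac{\operatorname{atan}{\left(\frac{1}{2} \right)}}{24} - (- \frac{\operatorname{atan}{\left(\frac{1}{2} \right)}}{24} - \frac{1}{60}) = 1.
So G(s) = - \frac{s^{2} \operatorname{atan}{\left(\frac{s}{2} \right)} - 24 s^{2} + 2 s + 4 \operatorname{atan}{\left(\frac{s}{2} \right)} - 96}{24 \left(s^{2} + 4\right)}.
Check: d/ds[- \frac{s^{2} \operatorname{atan}{\left(\frac{s}{2} \right)} - 24 s^{2} + 2 s + 4 \operatorname{atan}{\left(\frac{s}{2} \right)} - 96}{24 \left(s^{2} + 4\right)}] = - \frac{2}{3 s^{4} + 24 s^{2} + 48} = G'(s).

G(s) = - \frac{s^{2} \operatorname{atan}{\left(\frac{s}{2} \right)} - 24 s^{2} + 2 s + 4 \operatorname{atan}{\left(\frac{s}{2} \right)} - 96}{24 \left(s^{2} + 4\right)}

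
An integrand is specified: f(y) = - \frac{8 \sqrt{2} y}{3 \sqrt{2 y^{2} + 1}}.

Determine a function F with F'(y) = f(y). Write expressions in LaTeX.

An antiderivative is F(y) = - \frac{4 \sqrt{2} \sqrt{2 y^{2} + 1}}{3}.

f matches the chain-rule pattern g'(h)*h' with inner function h(y) = 4 y^{2} + 2; substituting u = h(y) collapses the integral.
Check: d/dy[- \frac{4 \sqrt{2} \sqrt{2 y^{2} + 1}}{3}] = - \frac{8 \sqrt{2} y}{3 \sqrt{2 y^{2} + 1}} = f(y).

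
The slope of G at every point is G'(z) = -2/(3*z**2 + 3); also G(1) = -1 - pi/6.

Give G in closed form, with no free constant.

G(z) = -2*atan(z)/3 - 1

Whatever form G(z) takes, its d/dz must return the stated G'(z).
A general antiderivative is -2*atan(z)/3 + C.
The condition gives C = -1 - pi/6 - (-pi/6) = -1.
So G(z) = -2*atan(z)/3 - 1.
Check: d/dz[-2*atan(z)/3 - 1] = -2/(3*z**2 + 3) = G'(z).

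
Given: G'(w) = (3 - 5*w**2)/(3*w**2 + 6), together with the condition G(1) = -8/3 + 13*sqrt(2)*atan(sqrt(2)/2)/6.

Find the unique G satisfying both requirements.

G(w) = -(10*w - 13*sqrt(2)*atan(sqrt(2)*w/2) + 6)/6

Recover the given G'(w) by differentiating a candidate G(w); any mismatch rules it out.
A general antiderivative is -5*w/3 + 13*sqrt(2)*atan(sqrt(2)*w/2)/6 + C.
The condition gives C = -8/3 + 13*sqrt(2)*atan(sqrt(2)/2)/6 - (-5/3 + 13*sqrt(2)*atan(sqrt(2)/2)/6) = -1.
So G(w) = -(10*w - 13*sqrt(2)*atan(sqrt(2)*w/2) + 6)/6.
Check: d/dw[-(10*w - 13*sqrt(2)*atan(sqrt(2)*w/2) + 6)/6] = (3 - 5*w**2)/(3*w**2 + 6) = G'(w).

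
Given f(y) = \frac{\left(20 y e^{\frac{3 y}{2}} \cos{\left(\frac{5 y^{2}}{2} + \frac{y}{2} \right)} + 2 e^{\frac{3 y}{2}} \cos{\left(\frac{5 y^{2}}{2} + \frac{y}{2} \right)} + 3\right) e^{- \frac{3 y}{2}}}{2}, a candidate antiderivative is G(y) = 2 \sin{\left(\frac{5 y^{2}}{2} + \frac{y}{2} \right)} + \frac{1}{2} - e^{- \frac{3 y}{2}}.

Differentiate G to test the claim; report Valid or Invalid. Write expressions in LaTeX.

Valid. The derivative of G reproduces f.

d/dy[G] = \frac{\left(20 y e^{\frac{3 y}{2}} \cos{\left(\frac{5 y^{2}}{2} + \frac{y}{2} \right)} + 2 e^{\frac{3 y}{2}} \cos{\left(\frac{5 y^{2}}{2} + \frac{y}{2} \right)} + 3\right) e^{- \frac{3 y}{2}}}{2}
This equals f(y) exactly, so the claim holds.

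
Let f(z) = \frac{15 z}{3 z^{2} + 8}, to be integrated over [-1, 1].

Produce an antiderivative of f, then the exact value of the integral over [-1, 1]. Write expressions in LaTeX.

The substitution u = \frac{3 z^{2}}{2} + 4 works: f is exactly (dF/du)*(du/dz) for that inner function.
F(z) = \frac{5 \log{\left(\frac{3 z^{2}}{2} + 4 \right)}}{2} is an antiderivative of f.
Check: d/dz[\frac{5 \log{\left(\frac{3 z^{2}}{2} + 4 \right)}}{2}] = \frac{15 z}{3 z^{2} + 8} = f(z).
F(1) = \frac{5 \log{\left(\frac{11}{2} \right)}}{2}; F(-1) = \frac{5 \log{\left(\frac{11}{2} \right)}}{2}.
Integral = F(1) - F(-1) = 0.

Antiderivative: F(z) = \frac{5 \log{\left(\frac{3 z^{2}}{2} + 4 \right)}}{2}; value = 0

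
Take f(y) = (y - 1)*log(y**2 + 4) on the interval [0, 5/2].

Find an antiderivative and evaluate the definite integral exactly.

An antiderivative F(y) passes only if d/dy[F] lands on f(y) exactly.
F(y) = y**2*log(y**2 + 4)/2 - y**2/2 - y*log(y**2 + 4) + 2*y + 2*log(y**2 + 4) - 4*atan(y/2) is an antiderivative of f.
Check: d/dy[y**2*log(y**2 + 4)/2 - y**2/2 - y*log(y**2 + 4) + 2*y + 2*log(y**2 + 4) - 4*atan(y/2)] = y*log(y**2 + 4) - log(y**2 + 4), which equals f(y).
F(5/2) = -4*atan(5/4) + 15/8 + 21*log(41/4)/8; F(0) = 2*log(4).
Integral = F(5/2) - F(0) = -4*atan(5/4) - 2*log(4) + 15/8 + 21*log(41/4)/8.

Antiderivative: F(y) = y**2*log(y**2 + 4)/2 - y**2/2 - y*log(y**2 + 4) + 2*y + 2*log(y**2 + 4) - 4*atan(y/2); value = -4*atan(5/4) - 2*log(4) + 15/8 + 21*log(41/4)/8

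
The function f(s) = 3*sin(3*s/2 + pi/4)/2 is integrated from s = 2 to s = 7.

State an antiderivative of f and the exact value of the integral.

A first test for any F(s): its s-derivative must equal f(s) identically.
F(s) = -cos(3*s/2 + pi/4) is an antiderivative of f.
Check: d/ds[-cos(3*s/2 + pi/4)] = 3*sin(3*s/2 + pi/4)/2 = f(s).
F(7) = -cos(pi/4 + 21/2); F(2) = -cos(pi/4 + 3).
Integral = F(7) - F(2) = cos(pi/4 + 3) - cos(pi/4 + 21/2).

Antiderivative: F(s) = -cos(3*s/2 + pi/4); value = cos(pi/4 + 3) - cos(pi/4 + 21/2)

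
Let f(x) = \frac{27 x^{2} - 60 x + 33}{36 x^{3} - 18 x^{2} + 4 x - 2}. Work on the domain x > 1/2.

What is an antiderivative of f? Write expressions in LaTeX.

An antiderivative is F(x) = - \frac{- 3 \log{\left(4 x - 2 \right)} + 20 \operatorname{atan}{\left(3 x \right)}}{4}.

A candidate is checked by its d/dx: the result must match f(x).
Check: d/dx[- \frac{- 3 \log{\left(4 x - 2 \right)} + 20 \operatorname{atan}{\left(3 x \right)}}{4}] = \frac{27 x^{2} - 60 x + 33}{36 x^{3} - 18 x^{2} + 4 x - 2} = f(x).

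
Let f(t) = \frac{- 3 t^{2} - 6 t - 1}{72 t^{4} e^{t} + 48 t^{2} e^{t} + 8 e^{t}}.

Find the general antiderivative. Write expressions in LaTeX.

F(t) = \frac{e^{- t}}{8 \left(3 t^{2} + 1\right)} + C

Recognize the product-rule pattern: f = u'v + uv' with u = \frac{1}{8 \left(3 t^{2} + 1\right)}, v = e^{- t}, so integration by parts undoes it.
Check: d/dt[\frac{e^{- t}}{8 \left(3 t^{2} + 1\right)}] = \frac{- 3 t^{2} - 6 t - 1}{72 t^{4} e^{t} + 48 t^{2} e^{t} + 8 e^{t}} = f(t).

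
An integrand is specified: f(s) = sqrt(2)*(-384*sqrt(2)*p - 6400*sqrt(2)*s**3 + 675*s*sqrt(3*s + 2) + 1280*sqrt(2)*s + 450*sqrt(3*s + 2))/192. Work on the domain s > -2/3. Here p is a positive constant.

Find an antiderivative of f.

An antiderivative is F(s) = (-384*p*s - 64*(1 - 5*s**2)**2 + 15*sqrt(2)*(3*s + 2)**(5/2))/96.

A candidate is checked by its d/ds: the result must match f(s).
Check: d/ds[(-384*p*s - 64*(1 - 5*s**2)**2 + 15*sqrt(2)*(3*s + 2)**(5/2))/96] = -4*p - 200*s**3/3 + 225*sqrt(2)*s*sqrt(3*s + 2)/64 + 40*s/3 + 75*sqrt(2)*sqrt(3*s + 2)/32, which equals f(s).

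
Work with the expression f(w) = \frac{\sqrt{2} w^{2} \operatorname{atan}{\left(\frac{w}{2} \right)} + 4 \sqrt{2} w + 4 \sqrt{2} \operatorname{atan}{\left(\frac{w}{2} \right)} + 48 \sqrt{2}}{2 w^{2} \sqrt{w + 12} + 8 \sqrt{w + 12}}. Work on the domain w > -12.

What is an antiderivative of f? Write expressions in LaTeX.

Recognize the product-rule pattern: f = u'v + uv' with u = 2 \sqrt{\frac{w}{2} + 6}, v = \operatorname{atan}{\left(\frac{w}{2} \right)}, so integration by parts undoes it.
Check: d/dw[\sqrt{2} \sqrt{w + 12} \operatorname{atan}{\left(\frac{w}{2} \right)}] = \frac{\sqrt{2} w^{2} \operatorname{atan}{\left(\frac{w}{2} \right)} + 4 \sqrt{2} w + 4 \sqrt{2} \operatorname{atan}{\left(\frac{w}{2} \right)} + 48 \sqrt{2}}{2 w^{2} \sqrt{w + 12} + 8 \sqrt{w + 12}} = f(w).

An antiderivative is F(w) = \sqrt{2} \sqrt{w + 12} \operatorname{atan}{\left(\frac{w}{2} \right)}.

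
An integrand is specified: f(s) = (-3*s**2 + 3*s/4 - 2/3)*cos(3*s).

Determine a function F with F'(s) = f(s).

Check any antiderivative F(s) by computing F'(s) and comparing it with f(s).
Check: d/ds[-(12*s**2*sin(3*s) - 3*s*sin(3*s) + 8*s*cos(3*s) - cos(3*s))/12] = -3*s**2*cos(3*s) + 3*s*cos(3*s)/4 - 2*cos(3*s)/3, which equals f(s).

An antiderivative is F(s) = -(12*s**2*sin(3*s) - 3*s*sin(3*s) + 8*s*cos(3*s) - cos(3*s))/12.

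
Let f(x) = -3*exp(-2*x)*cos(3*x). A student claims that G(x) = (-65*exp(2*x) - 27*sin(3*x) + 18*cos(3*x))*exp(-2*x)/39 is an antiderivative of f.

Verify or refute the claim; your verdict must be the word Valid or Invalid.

d/dx[G] = -3*exp(-2*x)*cos(3*x)
This equals f(x) exactly, so the claim holds.

Valid - differentiating G returns exactly f.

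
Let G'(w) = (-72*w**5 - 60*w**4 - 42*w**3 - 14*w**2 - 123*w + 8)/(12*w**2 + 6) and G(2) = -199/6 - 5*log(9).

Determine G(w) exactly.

G(w) = -3*w**4/2 - 5*w**3/3 - w**2/4 + 4*w/3 - 5*log(2*w**2 + 1) + 5/2

Recover the given G'(w) by differentiating a candidate G(w); any mismatch rules it out.
A general antiderivative is -3*w**4/2 - 5*w**3/3 - w**2/4 + 4*w/3 - 5*log(2*w**2 + 1) + 2 + C.
The condition gives C = -199/6 - 5*log(9) - (-101/3 - 5*log(9)) = 1/2.
So G(w) = -3*w**4/2 - 5*w**3/3 - w**2/4 + 4*w/3 - 5*log(2*w**2 + 1) + 5/2.
Check: d/dw[-3*w**4/2 - 5*w**3/3 - w**2/4 + 4*w/3 - 5*log(2*w**2 + 1) + 5/2] = (-72*w**5 - 60*w**4 - 42*w**3 - 14*w**2 - 123*w + 8)/(12*w**2 + 6) = G'(w).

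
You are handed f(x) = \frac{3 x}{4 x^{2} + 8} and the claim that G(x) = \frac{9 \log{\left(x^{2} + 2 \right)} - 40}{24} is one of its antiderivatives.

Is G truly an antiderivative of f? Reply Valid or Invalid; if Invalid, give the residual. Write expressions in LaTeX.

Valid - differentiating G returns exactly f.

d/dx[G] = \frac{3 x}{4 x^{2} + 8}
This equals f(x) exactly, so the claim holds.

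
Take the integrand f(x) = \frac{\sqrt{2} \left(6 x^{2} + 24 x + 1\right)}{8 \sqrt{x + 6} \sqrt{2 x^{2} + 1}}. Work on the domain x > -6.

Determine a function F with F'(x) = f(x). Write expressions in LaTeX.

An antiderivative is F(x) = \frac{\sqrt{2} \sqrt{x + 6} \sqrt{2 x^{2} + 1}}{4}.

f has the shape u'v + uv' for u = \frac{\sqrt{2 x^{2} + 1}}{2} and v = \sqrt{\frac{x}{2} + 3} — it is the derivative of the product u*v.
Check: d/dx[\frac{\sqrt{2} \sqrt{x + 6} \sqrt{2 x^{2} + 1}}{4}] = \frac{6 \sqrt{2} x^{2} + 24 \sqrt{2} x + \sqrt{2}}{8 \sqrt{x + 6} \sqrt{2 x^{2} + 1}}, which equals f(x).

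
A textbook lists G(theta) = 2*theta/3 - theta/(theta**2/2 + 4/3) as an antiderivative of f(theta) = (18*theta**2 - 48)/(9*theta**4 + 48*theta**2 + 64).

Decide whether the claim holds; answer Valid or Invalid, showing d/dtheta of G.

Invalid: d/dtheta[G] - f = 2/3, which is not 0.

d/dtheta[G] = (18*theta**4 + 150*theta**2 - 16)/(27*theta**4 + 144*theta**2 + 192)
d/dtheta[G] - f(theta) = 2/3 != 0.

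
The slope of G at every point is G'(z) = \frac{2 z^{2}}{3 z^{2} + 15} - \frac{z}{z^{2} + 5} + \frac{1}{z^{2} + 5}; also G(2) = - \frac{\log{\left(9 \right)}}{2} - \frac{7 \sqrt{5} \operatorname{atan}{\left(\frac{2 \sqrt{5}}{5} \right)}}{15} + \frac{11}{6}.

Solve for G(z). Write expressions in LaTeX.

Integrate term by term and add the pieces.
A general antiderivative is \frac{2 z}{3} - \frac{\log{\left(z^{2} + 5 \right)}}{2} - \frac{7 \sqrt{5} \operatorname{atan}{\left(\frac{\sqrt{5} z}{5} \right)}}{15} + C.
The condition gives C = - \frac{\log{\left(9 \right)}}{2} - \frac{7 \sqrt{5} \operatorname{atan}{\left(\frac{2 \sqrt{5}}{5} \right)}}{15} + \frac{11}{6} - (- \frac{\log{\left(9 \right)}}{2} - \frac{7 \sqrt{5} \operatorname{atan}{\left(\frac{2 \sqrt{5}}{5} \right)}}{15} + \frac{4}{3}) = \frac{1}{2}.
So G(z) = \frac{2 z}{3} - \frac{\log{\left(z^{2} + 5 \right)}}{2} - \frac{7 \sqrt{5} \operatorname{atan}{\left(\frac{\sqrt{5} z}{5} \right)}}{15} + \frac{1}{2}.
Check: d/dz[\frac{2 z}{3} - \frac{\log{\left(z^{2} + 5 \right)}}{2} - \frac{7 \sqrt{5} \operatorname{atan}{\left(\frac{\sqrt{5} z}{5} \right)}}{15} + \frac{1}{2}] = \frac{2 z^{2} - 3 z + 3}{3 z^{2} + 15}, which equals G'(z).

G(z) = \frac{2 z}{3} - \frac{\log{\left(z^{2} + 5 \right)}}{2} - \frac{7 \sqrt{5} \operatorname{atan}{\left(\frac{\sqrt{5} z}{5} \right)}}{15} + \frac{1}{2}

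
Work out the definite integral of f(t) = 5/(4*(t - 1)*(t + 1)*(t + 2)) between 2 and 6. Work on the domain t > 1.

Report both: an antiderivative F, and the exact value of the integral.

Factor the denominator (4*(t - 1)*(t + 1)*(t + 2)) and decompose: f = 5/(12*(t + 2)) - 5/(8*(t + 1)) + 5/(24*(t - 1)); each piece integrates to a log, atan, or power term.
F(t) = 5*(log(t - 1) - 3*log(t + 1) + 2*log(t + 2))/24 is an antiderivative of f.
Check: d/dt[5*(log(t - 1) - 3*log(t + 1) + 2*log(t + 2))/24] = 5/(4*t**3 + 8*t**2 - 4*t - 8), which equals f(t).
F(6) = -5*log(7)/8 + 5*log(5)/24 + 5*log(8)/12; F(2) = -5*log(3)/8 + 5*log(4)/12.
Integral = F(6) - F(2) = -5*log(7)/8 - 5*log(4)/12 + 5*log(5)/24 + 5*log(3)/8 + 5*log(8)/12.

Antiderivative: F(t) = 5*(log(t - 1) - 3*log(t + 1) + 2*log(t + 2))/24; value = -5*log(7)/8 - 5*log(4)/12 + 5*log(5)/24 + 5*log(3)/8 + 5*log(8)/12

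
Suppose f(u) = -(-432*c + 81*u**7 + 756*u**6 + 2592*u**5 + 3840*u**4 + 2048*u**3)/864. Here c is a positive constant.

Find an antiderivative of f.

An antiderivative is F(u) = u*(3456*c - u**3*(3*u + 8)**4)/6912.

Since d/du undoes antidifferentiation here, F'(u) = f(u) is required of F(u).
Check: d/du[u*(3456*c - u**3*(3*u + 8)**4)/6912] = c/2 - 3*u**7/32 - 7*u**6/8 - 3*u**5 - 40*u**4/9 - 64*u**3/27, which equals f(u).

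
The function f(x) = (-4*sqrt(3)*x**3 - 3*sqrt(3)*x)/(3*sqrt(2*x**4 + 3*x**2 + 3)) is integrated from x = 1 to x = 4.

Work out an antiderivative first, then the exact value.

f matches the chain-rule pattern g'(h)*h' with inner function h(x) = 2*x**4/3 + x**2 + 1; substituting u = h(x) collapses the integral.
F(x) = -sqrt(3)*sqrt(2*x**4 + 3*x**2 + 3)/3 is an antiderivative of f.
Check: d/dx[-sqrt(3)*sqrt(2*x**4 + 3*x**2 + 3)/3] = (-4*sqrt(3)*x**3 - 3*sqrt(3)*x)/(3*sqrt(2*x**4 + 3*x**2 + 3)) = f(x).
F(4) = -sqrt(1689)/3; F(1) = -2*sqrt(6)/3.
Integral = F(4) - F(1) = -sqrt(1689)/3 + 2*sqrt(6)/3.

Antiderivative: F(x) = -sqrt(3)*sqrt(2*x**4 + 3*x**2 + 3)/3; value = -sqrt(1689)/3 + 2*sqrt(6)/3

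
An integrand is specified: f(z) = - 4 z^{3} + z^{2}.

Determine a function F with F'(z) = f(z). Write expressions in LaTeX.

An antiderivative is F(z) = - z^{4} + \frac{z^{3}}{3}.

The integrand splits into summands that can be handled one at a time.
Check: d/dz[- z^{4} + \frac{z^{3}}{3}] = - 4 z^{3} + z^{2} = f(z).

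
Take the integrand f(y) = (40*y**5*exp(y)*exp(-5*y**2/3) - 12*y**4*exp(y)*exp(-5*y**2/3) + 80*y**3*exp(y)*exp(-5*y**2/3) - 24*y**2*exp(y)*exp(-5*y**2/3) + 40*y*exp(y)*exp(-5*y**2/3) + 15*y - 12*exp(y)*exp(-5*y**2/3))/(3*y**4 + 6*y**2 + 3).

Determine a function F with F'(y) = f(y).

An antiderivative is F(y) = (-8*(y**2 + 1)*exp(-5*y**2/3 + y) - 5)/(2*(y**2 + 1)).

Any candidate F(y) must reproduce f(y) exactly when differentiated.
Check: d/dy[(-8*(y**2 + 1)*exp(-5*y**2/3 + y) - 5)/(2*(y**2 + 1))] = (40*y**5*exp(y)*exp(-5*y**2/3) - 12*y**4*exp(y)*exp(-5*y**2/3) + 80*y**3*exp(y)*exp(-5*y**2/3) - 24*y**2*exp(y)*exp(-5*y**2/3) + 40*y*exp(y)*exp(-5*y**2/3) + 15*y - 12*exp(y)*exp(-5*y**2/3))/(3*y**4 + 6*y**2 + 3) = f(y).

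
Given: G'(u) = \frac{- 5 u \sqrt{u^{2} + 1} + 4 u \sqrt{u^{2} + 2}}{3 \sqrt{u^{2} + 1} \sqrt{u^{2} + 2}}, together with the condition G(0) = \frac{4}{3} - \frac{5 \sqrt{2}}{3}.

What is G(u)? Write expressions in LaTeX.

A first test for any G(u): its u-derivative must equal the given G'(u).
A general antiderivative is \frac{4 \sqrt{u^{2} + 1}}{3} - \frac{5 \sqrt{u^{2} + 2}}{3} + C.
The condition gives C = \frac{4}{3} - \frac{5 \sqrt{2}}{3} - (\frac{4}{3} - \frac{5 \sqrt{2}}{3}) = 0.
So G(u) = \frac{4 \sqrt{u^{2} + 1} - 5 \sqrt{u^{2} + 2}}{3}.
Check: d/du[\frac{4 \sqrt{u^{2} + 1} - 5 \sqrt{u^{2} + 2}}{3}] = \frac{- 5 u \sqrt{u^{2} + 1} + 4 u \sqrt{u^{2} + 2}}{3 \sqrt{u^{2} + 1} \sqrt{u^{2} + 2}} = G'(u).

G(u) = \frac{4 \sqrt{u^{2} + 1} - 5 \sqrt{u^{2} + 2}}{3}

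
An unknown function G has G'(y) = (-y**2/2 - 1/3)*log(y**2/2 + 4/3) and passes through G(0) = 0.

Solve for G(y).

G(y) = -y**3*log(3*y**2 + 8)/6 + y**3/9 + y**3*log(6)/6 - y*log(3*y**2 + 8)/3 - 2*y/9 + y*log(6)/3 + 4*sqrt(6)*atan(sqrt(6)*y/4)/27

Recover the given G'(y) by differentiating a candidate G(y); any mismatch rules it out.
A general antiderivative is y**3/9 - 2*y/9 + (-y**3/6 - y/3)*log(y**2/2 + 4/3) + 4*sqrt(6)*atan(sqrt(6)*y/4)/27 + C.
The condition gives C = 0 - (0) = 0.
So G(y) = -y**3*log(3*y**2 + 8)/6 + y**3/9 + y**3*log(6)/6 - y*log(3*y**2 + 8)/3 - 2*y/9 + y*log(6)/3 + 4*sqrt(6)*atan(sqrt(6)*y/4)/27.
Check: d/dy[-y**3*log(3*y**2 + 8)/6 + y**3/9 + y**3*log(6)/6 - y*log(3*y**2 + 8)/3 - 2*y/9 + y*log(6)/3 + 4*sqrt(6)*atan(sqrt(6)*y/4)/27] = -y**2*log(3*y**2 + 8)/2 + y**2*log(6)/2 - log(3*y**2 + 8)/3 + log(6)/3, which equals G'(y).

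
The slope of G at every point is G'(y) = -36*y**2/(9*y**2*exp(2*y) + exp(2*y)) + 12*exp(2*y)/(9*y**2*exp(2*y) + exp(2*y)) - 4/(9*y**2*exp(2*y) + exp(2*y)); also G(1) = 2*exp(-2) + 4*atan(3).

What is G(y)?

G(y) = 4*atan(3*y) + 2*exp(-2*y)

Integrate term by term and add the pieces.
A general antiderivative is 4*atan(3*y) + 2*exp(-2*y) + C.
The condition gives C = 2*exp(-2) + 4*atan(3) - (2*exp(-2) + 4*atan(3)) = 0.
So G(y) = 4*atan(3*y) + 2*exp(-2*y).
Check: d/dy[4*atan(3*y) + 2*exp(-2*y)] = (-36*y**2 + 12*exp(2*y) - 4)/(9*y**2*exp(2*y) + exp(2*y)), which equals G'(y).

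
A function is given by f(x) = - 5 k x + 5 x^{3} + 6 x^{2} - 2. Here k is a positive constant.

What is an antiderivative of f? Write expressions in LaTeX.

An antiderivative is F(x) = \frac{- 30 k x^{2} + 15 x^{4} + 24 x^{3} - 24 x + 20}{12}.

The integrand splits into summands that can be handled one at a time.
Check: d/dx[\frac{- 30 k x^{2} + 15 x^{4} + 24 x^{3} - 24 x + 20}{12}] = - 5 k x + 5 x^{3} + 6 x^{2} - 2 = f(x).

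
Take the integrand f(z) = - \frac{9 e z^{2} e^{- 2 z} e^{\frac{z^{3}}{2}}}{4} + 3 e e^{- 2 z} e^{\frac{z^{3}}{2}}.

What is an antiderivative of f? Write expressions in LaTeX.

f matches the chain-rule pattern g'(h)*h' with inner function h(z) = \frac{z^{3}}{2} - 2 z + 1; substituting u = h(z) collapses the integral.
Check: d/dz[- \frac{3 e e^{- 2 z} e^{\frac{z^{3}}{2}}}{2}] = \frac{\left(- 9 e z^{2} e^{\frac{z^{3}}{2}} + 12 e e^{\frac{z^{3}}{2}}\right) e^{- 2 z}}{4}, which equals f(z).

An antiderivative is F(z) = - \frac{3 e e^{- 2 z} e^{\frac{z^{3}}{2}}}{2}.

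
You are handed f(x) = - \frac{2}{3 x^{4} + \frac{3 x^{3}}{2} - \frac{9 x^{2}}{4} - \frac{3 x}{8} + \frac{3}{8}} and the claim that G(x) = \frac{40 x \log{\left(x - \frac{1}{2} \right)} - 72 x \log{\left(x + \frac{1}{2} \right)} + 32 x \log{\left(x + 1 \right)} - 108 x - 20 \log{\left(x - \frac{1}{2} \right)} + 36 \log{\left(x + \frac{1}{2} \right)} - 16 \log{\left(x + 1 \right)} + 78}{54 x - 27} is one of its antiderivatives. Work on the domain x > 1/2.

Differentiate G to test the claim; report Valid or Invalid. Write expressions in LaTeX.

d/dx[G] = - \frac{16}{24 x^{4} + 12 x^{3} - 18 x^{2} - 3 x + 3}
This equals f(x) exactly, so the claim holds.

Valid - differentiating G returns exactly f.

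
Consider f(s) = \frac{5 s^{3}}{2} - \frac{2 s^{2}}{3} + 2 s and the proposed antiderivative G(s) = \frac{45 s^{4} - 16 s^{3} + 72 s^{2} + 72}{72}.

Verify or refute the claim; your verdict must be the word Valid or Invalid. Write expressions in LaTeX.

Valid - the claim checks out under differentiation.

d/ds[G] = \frac{5 s^{3}}{2} - \frac{2 s^{2}}{3} + 2 s
This equals f(s) exactly, so the claim holds.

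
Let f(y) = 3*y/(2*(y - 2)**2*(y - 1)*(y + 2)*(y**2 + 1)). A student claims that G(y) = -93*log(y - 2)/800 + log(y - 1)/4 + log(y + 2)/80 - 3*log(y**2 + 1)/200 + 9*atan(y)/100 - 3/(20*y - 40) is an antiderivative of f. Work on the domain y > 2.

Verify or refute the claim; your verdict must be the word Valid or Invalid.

d/dy[G] = (93*y**5 - 93*y**4 - 279*y**3 + 279*y**2 + 828*y + 372)/(800*y**6 - 2400*y**5 - 800*y**4 + 7200*y**3 - 8000*y**2 + 9600*y - 6400)
d/dy[G] - f(y) = 93/(800*y - 1600) != 0.

Invalid: d/dy[G] - f = 93/(800*y - 1600), which is not 0.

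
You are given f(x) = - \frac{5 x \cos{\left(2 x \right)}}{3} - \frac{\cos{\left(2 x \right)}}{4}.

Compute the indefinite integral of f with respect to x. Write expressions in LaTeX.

F(x) = \frac{- 20 x \sin{\left(2 x \right)} - 3 \sin{\left(2 x \right)} - 10 \cos{\left(2 x \right)}}{24} + C

Integrate term by term and add the pieces.
Check: d/dx[\frac{- 20 x \sin{\left(2 x \right)} - 3 \sin{\left(2 x \right)} - 10 \cos{\left(2 x \right)}}{24}] = - \frac{5 x \cos{\left(2 x \right)}}{3} - \frac{\cos{\left(2 x \right)}}{4} = f(x).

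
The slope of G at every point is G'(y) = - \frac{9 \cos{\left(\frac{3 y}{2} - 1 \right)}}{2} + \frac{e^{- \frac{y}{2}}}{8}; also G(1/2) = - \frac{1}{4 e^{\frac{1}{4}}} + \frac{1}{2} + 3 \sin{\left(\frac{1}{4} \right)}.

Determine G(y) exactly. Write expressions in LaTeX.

G(y) = \frac{\left(- 12 e^{\frac{y}{2}} \sin{\left(\frac{3 y}{2} - 1 \right)} + 2 e^{\frac{y}{2}} - 1\right) e^{- \frac{y}{2}}}{4}

The integrand splits into summands that can be handled one at a time.
A general antiderivative is - 3 \sin{\left(\frac{3 y}{2} - 1 \right)} - \frac{e^{- \frac{y}{2}}}{4} + C.
The condition gives C = - \frac{1}{4 e^{\frac{1}{4}}} + \frac{1}{2} + 3 \sin{\left(\frac{1}{4} \right)} - (- \frac{1}{4 e^{\frac{1}{4}}} + 3 \sin{\left(\frac{1}{4} \right)}) = \frac{1}{2}.
So G(y) = \frac{\left(- 12 e^{\frac{y}{2}} \sin{\left(\frac{3 y}{2} - 1 \right)} + 2 e^{\frac{y}{2}} - 1\right) e^{- \frac{y}{2}}}{4}.
Check: d/dy[\frac{\left(- 12 e^{\frac{y}{2}} \sin{\left(\frac{3 y}{2} - 1 \right)} + 2 e^{\frac{y}{2}} - 1\right) e^{- \frac{y}{2}}}{4}] = \frac{\left(- 36 e^{\frac{y}{2}} \cos{\left(\frac{3 y}{2} - 1 \right)} + 1\right) e^{- \frac{y}{2}}}{8}, which equals G'(y).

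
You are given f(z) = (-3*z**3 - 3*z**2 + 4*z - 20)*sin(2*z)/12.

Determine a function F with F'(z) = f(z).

A first test for any F(z): its z-derivative must equal f(z) identically.
Check: d/dz[(12*z**3*cos(2*z) - 18*z**2*sin(2*z) + 12*z**2*cos(2*z) - 12*z*sin(2*z) - 34*z*cos(2*z) + 17*sin(2*z) + 74*cos(2*z))/96] = -z**3*sin(2*z)/4 - z**2*sin(2*z)/4 + z*sin(2*z)/3 - 5*sin(2*z)/3, which equals f(z).

An antiderivative is F(z) = (12*z**3*cos(2*z) - 18*z**2*sin(2*z) + 12*z**2*cos(2*z) - 12*z*sin(2*z) - 34*z*cos(2*z) + 17*sin(2*z) + 74*cos(2*z))/96.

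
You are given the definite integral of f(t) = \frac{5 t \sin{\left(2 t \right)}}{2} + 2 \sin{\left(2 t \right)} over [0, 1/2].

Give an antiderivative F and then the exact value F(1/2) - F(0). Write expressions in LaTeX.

Integrate term by term and add the pieces.
F(t) = - \frac{5 t \cos{\left(2 t \right)}}{4} + \frac{5 \sin{\left(2 t \right)}}{8} - \cos{\left(2 t \right)} is an antiderivative of f.
Check: d/dt[- \frac{5 t \cos{\left(2 t \right)}}{4} + \frac{5 \sin{\left(2 t \right)}}{8} - \cos{\left(2 t \right)}] = \frac{5 t \sin{\left(2 t \right)}}{2} + 2 \sin{\left(2 t \right)} = f(t).
F(1/2) = - \frac{13 \cos{\left(1 \right)}}{8} + \frac{5 \sin{\left(1 \right)}}{8}; F(0) = -1.
Integral = F(1/2) - F(0) = - \frac{13 \cos{\left(1 \right)}}{8} + \frac{5 \sin{\left(1 \right)}}{8} + 1.

Antiderivative: F(t) = - \frac{5 t \cos{\left(2 t \right)}}{4} + \frac{5 \sin{\left(2 t \right)}}{8} - \cos{\left(2 t \right)}; value = - \frac{13 \cos{\left(1 \right)}}{8} + \frac{5 \sin{\left(1 \right)}}{8} + 1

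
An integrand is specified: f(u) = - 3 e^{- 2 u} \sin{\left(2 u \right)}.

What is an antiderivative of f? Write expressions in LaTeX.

An antiderivative is F(u) = \frac{\left(3 \sin{\left(2 u \right)} + 3 \cos{\left(2 u \right)}\right) e^{- 2 u}}{4}.

A first test for any F(u): its u-derivative must equal f(u) identically.
Check: d/du[\frac{\left(3 \sin{\left(2 u \right)} + 3 \cos{\left(2 u \right)}\right) e^{- 2 u}}{4}] = - 3 e^{- 2 u} \sin{\left(2 u \right)} = f(u).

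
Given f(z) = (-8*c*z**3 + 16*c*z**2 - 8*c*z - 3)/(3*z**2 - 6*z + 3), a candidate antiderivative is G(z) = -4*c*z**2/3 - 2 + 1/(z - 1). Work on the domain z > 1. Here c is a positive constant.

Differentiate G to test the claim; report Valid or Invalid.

Valid. The derivative of G reproduces f.

d/dz[G] = (-8*c*z**3 + 16*c*z**2 - 8*c*z - 3)/(3*z**2 - 6*z + 3)
This equals f(z) exactly, so the claim holds.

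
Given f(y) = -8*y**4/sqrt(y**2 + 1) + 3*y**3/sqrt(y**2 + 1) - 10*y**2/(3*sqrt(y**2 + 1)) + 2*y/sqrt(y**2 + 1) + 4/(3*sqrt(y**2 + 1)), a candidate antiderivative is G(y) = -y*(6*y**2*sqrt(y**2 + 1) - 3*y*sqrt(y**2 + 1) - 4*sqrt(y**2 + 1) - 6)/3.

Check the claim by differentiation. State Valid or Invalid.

Invalid: d/dy[G] - f = 2, which is not 0.

d/dy[G] = (-24*y**4 + 9*y**3 - 10*y**2 + 6*y + 6*sqrt(y**2 + 1) + 4)/(3*sqrt(y**2 + 1))
d/dy[G] - f(y) = 2 != 0.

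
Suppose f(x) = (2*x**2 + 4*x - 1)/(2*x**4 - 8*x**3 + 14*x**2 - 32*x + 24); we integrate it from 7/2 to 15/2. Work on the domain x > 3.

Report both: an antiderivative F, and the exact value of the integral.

Antiderivative: F(x) = (29*log(x - 3) - 13*log(x - 1) - 8*log(x**2 + 4) - 11*atan(x/2))/52; value = -2*log(241/4)/13 - log(13/2)/4 - 11*atan(15/4)/52 + 11*atan(7/4)/52 + log(5/2)/4 + 29*log(2)/52 + 2*log(65/4)/13 + 29*log(9/2)/52

The denominator factors as 2*(x - 3)*(x - 1)*(x**2 + 4); partial fractions split f into directly integrable pieces: -(8*x + 11)/(26*(x**2 + 4)) - 1/(4*(x - 1)) + 29/(52*(x - 3)).
F(x) = (29*log(x - 3) - 13*log(x - 1) - 8*log(x**2 + 4) - 11*atan(x/2))/52 is an antiderivative of f.
Check: d/dx[(29*log(x - 3) - 13*log(x - 1) - 8*log(x**2 + 4) - 11*atan(x/2))/52] = (2*x**2 + 4*x - 1)/(2*x**4 - 8*x**3 + 14*x**2 - 32*x + 24) = f(x).
F(15/2) = -2*log(241/4)/13 - log(13/2)/4 - 11*atan(15/4)/52 + 29*log(9/2)/52; F(7/2) = -2*log(65/4)/13 - 29*log(2)/52 - log(5/2)/4 - 11*atan(7/4)/52.
Integral = F(15/2) - F(7/2) = -2*log(241/4)/13 - log(13/2)/4 - 11*atan(15/4)/52 + 11*atan(7/4)/52 + log(5/2)/4 + 29*log(2)/52 + 2*log(65/4)/13 + 29*log(9/2)/52.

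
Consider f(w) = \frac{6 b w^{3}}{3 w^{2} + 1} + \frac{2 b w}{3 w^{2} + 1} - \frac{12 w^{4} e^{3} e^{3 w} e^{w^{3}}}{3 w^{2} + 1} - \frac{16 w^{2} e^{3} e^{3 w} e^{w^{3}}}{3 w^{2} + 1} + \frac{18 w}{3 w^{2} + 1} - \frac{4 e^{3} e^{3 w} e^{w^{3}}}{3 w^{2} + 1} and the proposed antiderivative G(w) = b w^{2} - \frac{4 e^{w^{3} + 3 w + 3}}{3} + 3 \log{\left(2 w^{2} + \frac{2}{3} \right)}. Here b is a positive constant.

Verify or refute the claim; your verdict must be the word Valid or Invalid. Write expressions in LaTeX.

d/dw[G] = \frac{6 b w^{3} + 2 b w - 12 w^{4} e^{3} e^{3 w} e^{w^{3}} - 16 w^{2} e^{3} e^{3 w} e^{w^{3}} + 18 w - 4 e^{3} e^{3 w} e^{w^{3}}}{3 w^{2} + 1}
This equals f(w) exactly, so the claim holds.

Valid: G'(w) = f(w).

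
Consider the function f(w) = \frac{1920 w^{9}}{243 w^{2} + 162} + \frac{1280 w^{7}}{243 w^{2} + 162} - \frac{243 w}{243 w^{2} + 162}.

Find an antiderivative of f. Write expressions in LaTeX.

An antiderivative is F(w) = \frac{80 w^{8}}{81} - \frac{\log{\left(3 w^{2} + 2 \right)}}{2}.

The integrand splits into summands that can be handled one at a time.
Check: d/dw[\frac{80 w^{8}}{81} - \frac{\log{\left(3 w^{2} + 2 \right)}}{2}] = \frac{1920 w^{9} + 1280 w^{7} - 243 w}{243 w^{2} + 162}, which equals f(w).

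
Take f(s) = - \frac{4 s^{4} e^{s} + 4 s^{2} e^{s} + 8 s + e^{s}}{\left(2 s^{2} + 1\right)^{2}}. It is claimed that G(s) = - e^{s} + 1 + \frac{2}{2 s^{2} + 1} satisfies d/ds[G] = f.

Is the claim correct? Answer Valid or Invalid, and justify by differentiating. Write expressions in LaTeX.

Valid. The derivative of G reproduces f.

d/ds[G] = \frac{- 4 s^{4} e^{s} - 4 s^{2} e^{s} - 8 s - e^{s}}{4 s^{4} + 4 s^{2} + 1}
This equals f(s) exactly, so the claim holds.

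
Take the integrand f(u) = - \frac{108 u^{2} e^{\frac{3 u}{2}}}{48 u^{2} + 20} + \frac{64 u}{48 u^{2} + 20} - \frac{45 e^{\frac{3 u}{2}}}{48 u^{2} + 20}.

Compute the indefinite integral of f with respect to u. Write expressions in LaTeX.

F(u) = - \frac{3 e^{\frac{3 u}{2}}}{2} + \frac{2 \log{\left(4 u^{2} + \frac{5}{3} \right)}}{3} + C

The integrand splits into summands that can be handled one at a time.
Check: d/du[- \frac{3 e^{\frac{3 u}{2}}}{2} + \frac{2 \log{\left(4 u^{2} + \frac{5}{3} \right)}}{3}] = \frac{- 108 u^{2} e^{\frac{3 u}{2}} + 64 u - 45 e^{\frac{3 u}{2}}}{48 u^{2} + 20}, which equals f(u).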